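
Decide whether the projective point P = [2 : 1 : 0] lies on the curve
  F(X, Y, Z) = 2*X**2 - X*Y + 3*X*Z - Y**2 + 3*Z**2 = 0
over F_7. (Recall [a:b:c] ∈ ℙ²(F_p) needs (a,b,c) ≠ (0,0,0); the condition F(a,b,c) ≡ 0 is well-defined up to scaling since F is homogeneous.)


F(2,1,0) ≡ 5 (mod 7); P is NOT on the curve.

Evaluate F(2, 1, 0) term-by-term (mod 7).
  2*X**2 ↦ 2·4·1·1 = 8
  -X*Y ↦ -1·2·1·1 = -2
  3*X*Z ↦ 3·2·1·0 = 0
  -Y**2 ↦ -1·1·1·1 = -1
  3*Z**2 ↦ 3·1·1·0 = 0
Sum: F(2, 1, 0) = (8) + (-2) + (0) + (-1) + (0) = 5.
Reducing mod 7: 5 ≡ 5 (mod 7).
Since F(a, b, c) ≡ 5 ≠ 0 (mod 7), P does NOT lie on the curve.


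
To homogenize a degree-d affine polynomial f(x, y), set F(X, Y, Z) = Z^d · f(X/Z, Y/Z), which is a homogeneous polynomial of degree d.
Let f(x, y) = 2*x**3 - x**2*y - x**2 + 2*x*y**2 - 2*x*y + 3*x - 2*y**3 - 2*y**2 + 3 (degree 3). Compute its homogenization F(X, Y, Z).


F(X, Y, Z) = 2*X**3 - X**2*Y - X**2*Z + 2*X*Y**2 - 2*X*Y*Z + 3*X*Z**2 - 2*Y**3 - 2*Y**2*Z + 3*Z**3

deg(f) = 3.
Substitute x = X/Z, y = Y/Z into f, then multiply by Z^3.
  monomial 2·x^3·y^0 ↦ 2·X^3·Y^0·Z^0.
  monomial -1·x^2·y^1 ↦ -1·X^2·Y^1·Z^0.
  monomial -1·x^2·y^0 ↦ -1·X^2·Y^0·Z^1.
  monomial 2·x^1·y^2 ↦ 2·X^1·Y^2·Z^0.
  monomial -2·x^1·y^1 ↦ -2·X^1·Y^1·Z^1.
  monomial 3·x^1·y^0 ↦ 3·X^1·Y^0·Z^2.
  monomial -2·x^0·y^3 ↦ -2·X^0·Y^3·Z^0.
  monomial -2·x^0·y^2 ↦ -2·X^0·Y^2·Z^1.
  monomial 3·x^0·y^0 ↦ 3·X^0·Y^0·Z^3.
Collecting: F(X, Y, Z) = 2*X**3 - X**2*Y - X**2*Z + 2*X*Y**2 - 2*X*Y*Z + 3*X*Z**2 - 2*Y**3 - 2*Y**2*Z + 3*Z**3.


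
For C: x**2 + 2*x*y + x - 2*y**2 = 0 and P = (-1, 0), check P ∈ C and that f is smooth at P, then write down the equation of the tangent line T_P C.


Tangent line at P: -x - 2*y - 1 = 0.

Step 1: f(-1, 0) = 0, so P lies on C.
Step 2: partial derivatives
  f_x(x, y) = 2*x + 2*y + 1, f_y(x, y) = 2*x - 4*y.
  f_x(P) = -1, f_y(P) = -2 (gradient nonzero, so P is smooth).
Step 3: tangent line at P: -1·(x − -1) + -2·(y − 0) = 0.
Expanding: -x - 2*y - 1 = 0.


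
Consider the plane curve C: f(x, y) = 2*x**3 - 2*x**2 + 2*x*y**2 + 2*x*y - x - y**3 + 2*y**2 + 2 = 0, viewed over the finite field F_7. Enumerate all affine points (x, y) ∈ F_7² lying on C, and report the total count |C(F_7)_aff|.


Affine F_7-points: {(0, 3), (1, 5), (2, 4), (3, 0), (3, 3), (3, 5), (4, 5), (5, 3)}; count = 8.

For each of the 49 pairs (x, y) ∈ F_7², evaluate f(x, y) mod 7. Record the zeros.
  x = 0: [0↦2, 1↦3, 2↦2, 3↦0, 4↦5, 5↦4, 6↦5]  zeros at y ∈ {3}
  x = 1: [0↦1, 1↦6, 2↦6, 3↦2, 4↦2, 5↦0, 6↦4]  zeros at y ∈ {5}
  x = 2: [0↦1, 1↦3, 2↦4, 3↦5, 4↦0, 5↦4, 6↦4]  zeros at y ∈ {4}
  x = 3: [0↦0, 1↦6, 2↦1, 3↦0, 4↦4, 5↦0, 6↦3]  zeros at y ∈ {0, 3, 5}
  x = 4: [0↦3, 1↦6, 2↦2, 3↦6, 4↦5, 5↦0, 6↦6]  zeros at y ∈ {5}
  x = 5: [0↦1, 1↦1, 2↦5, 3↦0, 4↦1, 5↦2, 6↦4]  zeros at y ∈ {3}
  x = 6: [0↦6, 1↦3, 2↦1, 3↦1, 4↦4, 5↦4, 6↦2]  zeros at y ∈ ∅
Collecting zeros: affine points = {(0, 3), (1, 5), (2, 4), (3, 0), (3, 3), (3, 5), (4, 5), (5, 3)}.
Total count |C(F_7)_aff| = 8.


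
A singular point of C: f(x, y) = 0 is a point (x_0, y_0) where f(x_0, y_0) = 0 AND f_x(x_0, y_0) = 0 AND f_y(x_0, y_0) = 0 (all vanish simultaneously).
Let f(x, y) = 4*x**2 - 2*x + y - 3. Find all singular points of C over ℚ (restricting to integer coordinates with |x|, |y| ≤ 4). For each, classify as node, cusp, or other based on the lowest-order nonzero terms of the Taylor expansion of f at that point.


No singular points in the scanned grid; C is smooth there.

Compute partial derivatives:
  f_x = 8*x - 2.
  f_y = 1.
f_y = 1 is a nonzero constant, so f_y never vanishes: no point (x, y) can satisfy f = f_x = f_y = 0. In particular no (x, y) ∈ {−4, ..., 4}² is singular; the curve is smooth.


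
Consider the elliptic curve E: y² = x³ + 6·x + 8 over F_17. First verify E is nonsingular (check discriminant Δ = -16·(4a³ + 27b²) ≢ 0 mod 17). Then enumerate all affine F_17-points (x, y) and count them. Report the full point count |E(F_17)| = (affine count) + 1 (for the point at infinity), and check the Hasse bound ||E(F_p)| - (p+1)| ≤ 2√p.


Affine points = {(0, 5), (0, 12), (1, 7), (1, 10), (3, 6), (3, 11), (7, 6), (7, 11), (9, 3), (9, 14), (16, 1), (16, 16)}; affine count = 12; |E(F_17)| = 13.

Discriminant check: Δ ∝ 4a³ + 27b² = 4·6³ + 27·8² = 4·216 + 27·64 ≡ 8 (mod 17). Nonzero ⇒ E is nonsingular.
For each x ∈ F_17, compute rhs = x³ + 6·x + 8 mod 17, then count y ∈ F_17 with y² ≡ rhs.
  x = 0: rhs = 8, matching y values: 5, 12 (2 points).
  x = 1: rhs = 15, matching y values: 7, 10 (2 points).
  x = 2: rhs = 11, matching y values: none (0 points).
  x = 3: rhs = 2, matching y values: 6, 11 (2 points).
  x = 4: rhs = 11, matching y values: none (0 points).
  x = 5: rhs = 10, matching y values: none (0 points).
  x = 6: rhs = 5, matching y values: none (0 points).
  x = 7: rhs = 2, matching y values: 6, 11 (2 points).
  x = 8: rhs = 7, matching y values: none (0 points).
  x = 9: rhs = 9, matching y values: 3, 14 (2 points).
  x = 10: rhs = 14, matching y values: none (0 points).
  x = 11: rhs = 11, matching y values: none (0 points).
  x = 12: rhs = 6, matching y values: none (0 points).
  x = 13: rhs = 5, matching y values: none (0 points).
  x = 14: rhs = 14, matching y values: none (0 points).
  x = 15: rhs = 5, matching y values: none (0 points).
  x = 16: rhs = 1, matching y values: 1, 16 (2 points).
Total affine count: 12.
Full point count |E(F_17)| = 12 + 1 = 13.
Hasse bound: |13 − (17+1)| = |-5| = 5 ≤ 2√17 ≈ 8.2462 ✓.


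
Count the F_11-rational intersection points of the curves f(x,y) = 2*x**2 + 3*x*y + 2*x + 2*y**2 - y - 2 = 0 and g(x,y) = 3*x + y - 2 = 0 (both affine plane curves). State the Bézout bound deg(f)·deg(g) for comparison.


Common zeros: {(2, 7)}; count = 1; Bézout bound = 2.

deg(f) = 2, deg(g) = 1, so Bézout bound = 2.
Scan x ∈ F_11. For each x, list the y ∈ F_11 with f(x, y) ≡ 0 and those with g(x, y) ≡ 0 (mod 11); the common zeros in that column are the intersection.
  x = 0: f ≡ 0 at y ∈ ∅; g ≡ 0 at y ∈ {2}; common: ∅.
  x = 1: f ≡ 0 at y ∈ ∅; g ≡ 0 at y ∈ {10}; common: ∅.
  x = 2: f ≡ 0 at y ∈ {7}; g ≡ 0 at y ∈ {7}; common: {7}.
  x = 3: f ≡ 0 at y ∈ {0, 7}; g ≡ 0 at y ∈ {4}; common: ∅.
  x = 4: f ≡ 0 at y ∈ {5, 6}; g ≡ 0 at y ∈ {1}; common: ∅.
  x = 5: f ≡ 0 at y ∈ ∅; g ≡ 0 at y ∈ {9}; common: ∅.
  x = 6: f ≡ 0 at y ∈ ∅; g ≡ 0 at y ∈ {6}; common: ∅.
  x = 7: f ≡ 0 at y ∈ {0, 1}; g ≡ 0 at y ∈ {3}; common: ∅.
  x = 8: f ≡ 0 at y ∈ {6, 10}; g ≡ 0 at y ∈ {0}; common: ∅.
  x = 9: f ≡ 0 at y ∈ {10}; g ≡ 0 at y ∈ {8}; common: ∅.
  x = 10: f ≡ 0 at y ∈ ∅; g ≡ 0 at y ∈ {5}; common: ∅.
Collecting: common zeros = {(2, 7)}, so the count is 1.
Comparison with the Bézout bound: 1 ≤ 2 = deg(f)·deg(g), as expected for curves with no common component (the affine F_11-count falls short of the bound because intersections may lie at infinity, over extension fields, or carry multiplicity).


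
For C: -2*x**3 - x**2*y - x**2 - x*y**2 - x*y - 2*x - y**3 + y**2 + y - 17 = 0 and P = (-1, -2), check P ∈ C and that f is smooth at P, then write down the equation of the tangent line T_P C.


Tangent line at P: -12*x - 19*y - 50 = 0.

Step 1: f(-1, -2) = 0, so P lies on C.
Step 2: partial derivatives
  f_x(x, y) = -6*x**2 - 2*x*y - 2*x - y**2 - y - 2, f_y(x, y) = -x**2 - 2*x*y - x - 3*y**2 + 2*y + 1.
  f_x(P) = -12, f_y(P) = -19 (gradient nonzero, so P is smooth).
Step 3: tangent line at P: -12·(x − -1) + -19·(y − -2) = 0.
Expanding: -12*x - 19*y - 50 = 0.


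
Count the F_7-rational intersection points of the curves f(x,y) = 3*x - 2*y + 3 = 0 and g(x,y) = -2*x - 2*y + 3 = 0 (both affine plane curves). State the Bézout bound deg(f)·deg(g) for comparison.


Common zeros: {(0, 5)}; count = 1; Bézout bound = 1.

deg(f) = 1, deg(g) = 1, so Bézout bound = 1.
Scan x ∈ F_7. For each x, list the y ∈ F_7 with f(x, y) ≡ 0 and those with g(x, y) ≡ 0 (mod 7); the common zeros in that column are the intersection.
  x = 0: f ≡ 0 at y ∈ {5}; g ≡ 0 at y ∈ {5}; common: {5}.
  x = 1: f ≡ 0 at y ∈ {3}; g ≡ 0 at y ∈ {4}; common: ∅.
  x = 2: f ≡ 0 at y ∈ {1}; g ≡ 0 at y ∈ {3}; common: ∅.
  x = 3: f ≡ 0 at y ∈ {6}; g ≡ 0 at y ∈ {2}; common: ∅.
  x = 4: f ≡ 0 at y ∈ {4}; g ≡ 0 at y ∈ {1}; common: ∅.
  x = 5: f ≡ 0 at y ∈ {2}; g ≡ 0 at y ∈ {0}; common: ∅.
  x = 6: f ≡ 0 at y ∈ {0}; g ≡ 0 at y ∈ {6}; common: ∅.
Collecting: common zeros = {(0, 5)}, so the count is 1.
Comparison with the Bézout bound: 1 ≤ 1 = deg(f)·deg(g), as expected for curves with no common component (the bound is attained).


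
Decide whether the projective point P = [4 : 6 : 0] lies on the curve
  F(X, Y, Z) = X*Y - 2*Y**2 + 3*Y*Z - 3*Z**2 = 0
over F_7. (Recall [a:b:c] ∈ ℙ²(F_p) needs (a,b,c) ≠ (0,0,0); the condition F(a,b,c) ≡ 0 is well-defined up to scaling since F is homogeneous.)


F(4,6,0) ≡ 1 (mod 7); P is NOT on the curve.

Evaluate F(4, 6, 0) term-by-term (mod 7).
  X*Y ↦ 1·4·6·1 = 24
  -2*Y**2 ↦ -2·1·36·1 = -72
  3*Y*Z ↦ 3·1·6·0 = 0
  -3*Z**2 ↦ -3·1·1·0 = 0
Sum: F(4, 6, 0) = (24) + (-72) + (0) + (0) = -48.
Reducing mod 7: -48 ≡ 1 (mod 7).
Since F(a, b, c) ≡ 1 ≠ 0 (mod 7), P does NOT lie on the curve.


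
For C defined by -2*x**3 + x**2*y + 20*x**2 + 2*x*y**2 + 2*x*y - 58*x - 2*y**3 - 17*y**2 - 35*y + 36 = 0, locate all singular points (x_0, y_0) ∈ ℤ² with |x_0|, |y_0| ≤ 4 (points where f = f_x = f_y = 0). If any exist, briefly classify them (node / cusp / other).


Singular points: {(3, -2)}; classification: cusp.

Compute partial derivatives:
  f_x = -6*x**2 + 2*x*y + 40*x + 2*y**2 + 2*y - 58.
  f_y = x**2 + 4*x*y + 2*x - 6*y**2 - 34*y - 35.
Scan x_0 ∈ {−4, ..., 4}. For each x_0, f_y(x_0, y) is a polynomial in y; find its integer roots y ∈ {−4, ..., 4}, then test f_x and f at those candidates.
  x = -4: f_y(-4, y) = -6*y**2 - 50*y - 27; no integer root y with |y| ≤ 4.
  x = -3: f_y(-3, y) = -6*y**2 - 46*y - 32; no integer root y with |y| ≤ 4.
  x = -2: f_y(-2, y) = -6*y**2 - 42*y - 35; no integer root y with |y| ≤ 4.
  x = -1: f_y(-1, y) = -6*y**2 - 38*y - 36; no integer root y with |y| ≤ 4.
  x = 0: f_y(0, y) = -6*y**2 - 34*y - 35; no integer root y with |y| ≤ 4.
  x = 1: f_y(1, y) = -6*y**2 - 30*y - 32; no integer root y with |y| ≤ 4.
  x = 2: f_y(2, y) = -6*y**2 - 26*y - 27; no integer root y with |y| ≤ 4.
  x = 3: f_y(3, y) = -6*y**2 - 22*y - 20; vanishes at y ∈ {-2}. (3, -2): f_x = 0, f = 0 — SINGULAR.
  x = 4: f_y(4, y) = -6*y**2 - 18*y - 11; no integer root y with |y| ≤ 4.
Only singular point on the grid: (3, -2).
Classify: substitute x = 3 + u, y = -2 + v and expand: f = -2*u**3 + u**2*v + 2*u*v**2 - 2*v**3 + v**2.
No constant or linear terms (consistent with a singular point). Quadratic part: v**2. Cubic part: -2*u**3 + u**2*v + 2*u*v**2 - 2*v**3.
The quadratic part v**2 is a perfect square, so there is a single (double) tangent line v = 0, i.e. y = -2. Restricting the cubic part to that line (v = 0) leaves -2*u**3 ≠ 0, so f is not divisible by v and the branch is v² ≈ 2*u**3 to lowest order — this is a cusp.
Classification: cusp.


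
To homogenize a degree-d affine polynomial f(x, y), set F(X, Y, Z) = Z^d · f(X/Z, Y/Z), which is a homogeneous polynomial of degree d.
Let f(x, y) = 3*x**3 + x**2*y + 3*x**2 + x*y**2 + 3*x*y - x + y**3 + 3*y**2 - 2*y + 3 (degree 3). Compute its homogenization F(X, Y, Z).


F(X, Y, Z) = 3*X**3 + X**2*Y + 3*X**2*Z + X*Y**2 + 3*X*Y*Z - X*Z**2 + Y**3 + 3*Y**2*Z - 2*Y*Z**2 + 3*Z**3

deg(f) = 3.
Substitute x = X/Z, y = Y/Z into f, then multiply by Z^3.
  monomial 3·x^3·y^0 ↦ 3·X^3·Y^0·Z^0.
  monomial 1·x^2·y^1 ↦ 1·X^2·Y^1·Z^0.
  monomial 3·x^2·y^0 ↦ 3·X^2·Y^0·Z^1.
  monomial 1·x^1·y^2 ↦ 1·X^1·Y^2·Z^0.
  monomial 3·x^1·y^1 ↦ 3·X^1·Y^1·Z^1.
  monomial -1·x^1·y^0 ↦ -1·X^1·Y^0·Z^2.
  monomial 1·x^0·y^3 ↦ 1·X^0·Y^3·Z^0.
  monomial 3·x^0·y^2 ↦ 3·X^0·Y^2·Z^1.
  monomial -2·x^0·y^1 ↦ -2·X^0·Y^1·Z^2.
  monomial 3·x^0·y^0 ↦ 3·X^0·Y^0·Z^3.
Collecting: F(X, Y, Z) = 3*X**3 + X**2*Y + 3*X**2*Z + X*Y**2 + 3*X*Y*Z - X*Z**2 + Y**3 + 3*Y**2*Z - 2*Y*Z**2 + 3*Z**3.


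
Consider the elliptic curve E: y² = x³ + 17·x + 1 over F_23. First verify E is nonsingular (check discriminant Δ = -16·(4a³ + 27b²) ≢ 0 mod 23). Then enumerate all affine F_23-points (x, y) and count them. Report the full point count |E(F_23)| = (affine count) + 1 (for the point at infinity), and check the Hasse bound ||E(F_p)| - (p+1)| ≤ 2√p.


Affine points = {(0, 1), (0, 22), (4, 8), (4, 15), (5, 2), (5, 21), (7, 7), (7, 16), (9, 3), (9, 20), (11, 1), (11, 22), (12, 1), (12, 22), (13, 2), (13, 21), (14, 4), (14, 19), (22, 11), (22, 12)}; affine count = 20; |E(F_23)| = 21.

Discriminant check: Δ ∝ 4a³ + 27b² = 4·17³ + 27·1² = 4·4913 + 27·1 ≡ 14 (mod 23). Nonzero ⇒ E is nonsingular.
For each x ∈ F_23, compute rhs = x³ + 17·x + 1 mod 23, then count y ∈ F_23 with y² ≡ rhs.
  x = 0: rhs = 1, matching y values: 1, 22 (2 points).
  x = 1: rhs = 19, matching y values: none (0 points).
  x = 2: rhs = 20, matching y values: none (0 points).
  x = 3: rhs = 10, matching y values: none (0 points).
  x = 4: rhs = 18, matching y values: 8, 15 (2 points).
  x = 5: rhs = 4, matching y values: 2, 21 (2 points).
  x = 6: rhs = 20, matching y values: none (0 points).
  x = 7: rhs = 3, matching y values: 7, 16 (2 points).
  x = 8: rhs = 5, matching y values: none (0 points).
  x = 9: rhs = 9, matching y values: 3, 20 (2 points).
  x = 10: rhs = 21, matching y values: none (0 points).
  x = 11: rhs = 1, matching y values: 1, 22 (2 points).
  x = 12: rhs = 1, matching y values: 1, 22 (2 points).
  x = 13: rhs = 4, matching y values: 2, 21 (2 points).
  x = 14: rhs = 16, matching y values: 4, 19 (2 points).
  x = 15: rhs = 20, matching y values: none (0 points).
  x = 16: rhs = 22, matching y values: none (0 points).
  x = 17: rhs = 5, matching y values: none (0 points).
  x = 18: rhs = 21, matching y values: none (0 points).
  x = 19: rhs = 7, matching y values: none (0 points).
  x = 20: rhs = 15, matching y values: none (0 points).
  x = 21: rhs = 5, matching y values: none (0 points).
  x = 22: rhs = 6, matching y values: 11, 12 (2 points).
Total affine count: 20.
Full point count |E(F_23)| = 20 + 1 = 21.
Hasse bound: |21 − (23+1)| = |-3| = 3 ≤ 2√23 ≈ 9.5917 ✓.


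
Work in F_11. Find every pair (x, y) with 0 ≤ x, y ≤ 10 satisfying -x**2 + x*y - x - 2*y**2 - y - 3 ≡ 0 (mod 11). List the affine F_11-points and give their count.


Affine F_11-points: {(1, 5), (1, 6), (3, 5), (3, 7), (4, 1), (4, 6), (5, 0), (5, 2), (7, 1), (7, 2)}; count = 10.

For each of the 121 pairs (x, y) ∈ F_11², evaluate f(x, y) mod 11. Record the zeros.
  x = 0: [0↦8, 1↦5, 2↦9, 3↦9, 4↦5, 5↦8, 6↦7, 7↦2, 8↦4, 9↦2, 10↦7]  zeros at y ∈ ∅
  x = 1: [0↦6, 1↦4, 2↦9, 3↦10, 4↦7, 5↦0, 6↦0, 7↦7, 8↦10, 9↦9, 10↦4]  zeros at y ∈ {5, 6}
  x = 2: [0↦2, 1↦1, 2↦7, 3↦9, 4↦7, 5↦1, 6↦2, 7↦10, 8↦3, 9↦3, 10↦10]  zeros at y ∈ ∅
  x = 3: [0↦7, 1↦7, 2↦3, 3↦6, 4↦5, 5↦0, 6↦2, 7↦0, 8↦5, 9↦6, 10↦3]  zeros at y ∈ {5, 7}
  x = 4: [0↦10, 1↦0, 2↦8, 3↦1, 4↦1, 5↦8, 6↦0, 7↦10, 8↦5, 9↦7, 10↦5]  zeros at y ∈ {1, 6}
  x = 5: [0↦0, 1↦2, 2↦0, 3↦5, 4↦6, 5↦3, 6↦7, 7↦7, 8↦3, 9↦6, 10↦5]  zeros at y ∈ {0, 2}
  x = 6: [0↦10, 1↦2, 2↦1, 3↦7, 4↦9, 5↦7, 6↦1, 7↦2, 8↦10, 9↦3, 10↦3]  zeros at y ∈ ∅
  x = 7: [0↦7, 1↦0, 2↦0, 3↦7, 4↦10, 5↦9, 6↦4, 7↦6, 8↦4, 9↦9, 10↦10]  zeros at y ∈ {1, 2}
  x = 8: [0↦2, 1↦7, 2↦8, 3↦5, 4↦9, 5↦9, 6↦5, 7↦8, 8↦7, 9↦2, 10↦4]  zeros at y ∈ ∅
  x = 9: [0↦6, 1↦1, 2↦3, 3↦1, 4↦6, 5↦7, 6↦4, 7↦8, 8↦8, 9↦4, 10↦7]  zeros at y ∈ ∅
  x = 10: [0↦8, 1↦4, 2↦7, 3↦6, 4↦1, 5↦3, 6↦1, 7↦6, 8↦7, 9↦4, 10↦8]  zeros at y ∈ ∅
Collecting zeros: affine points = {(1, 5), (1, 6), (3, 5), (3, 7), (4, 1), (4, 6), (5, 0), (5, 2), (7, 1), (7, 2)}.
Total count |C(F_11)_aff| = 10.


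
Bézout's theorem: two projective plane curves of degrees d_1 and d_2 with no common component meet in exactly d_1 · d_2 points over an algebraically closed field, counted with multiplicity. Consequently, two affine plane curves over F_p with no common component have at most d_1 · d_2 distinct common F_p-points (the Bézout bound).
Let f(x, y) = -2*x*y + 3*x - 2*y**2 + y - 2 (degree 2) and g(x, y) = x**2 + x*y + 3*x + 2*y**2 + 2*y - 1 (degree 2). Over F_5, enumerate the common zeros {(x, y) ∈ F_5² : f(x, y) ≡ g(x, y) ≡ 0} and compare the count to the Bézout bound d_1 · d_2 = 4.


Common zeros: {(1, 3), (2, 2)}; count = 2; Bézout bound = 4.

deg(f) = 2, deg(g) = 2, so Bézout bound = 4.
Scan x ∈ F_5. For each x, list the y ∈ F_5 with f(x, y) ≡ 0 and those with g(x, y) ≡ 0 (mod 5); the common zeros in that column are the intersection.
  x = 0: f ≡ 0 at y ∈ {4}; g ≡ 0 at y ∈ ∅; common: ∅.
  x = 1: f ≡ 0 at y ∈ {3, 4}; g ≡ 0 at y ∈ {3}; common: {3}.
  x = 2: f ≡ 0 at y ∈ {2, 4}; g ≡ 0 at y ∈ {1, 2}; common: {2}.
  x = 3: f ≡ 0 at y ∈ {1, 4}; g ≡ 0 at y ∈ {2, 3}; common: ∅.
  x = 4: f ≡ 0 at y ∈ {0, 4}; g ≡ 0 at y ∈ {1}; common: ∅.
Collecting: common zeros = {(1, 3), (2, 2)}, so the count is 2.
Comparison with the Bézout bound: 2 ≤ 4 = deg(f)·deg(g), as expected for curves with no common component (the affine F_5-count falls short of the bound because intersections may lie at infinity, over extension fields, or carry multiplicity).


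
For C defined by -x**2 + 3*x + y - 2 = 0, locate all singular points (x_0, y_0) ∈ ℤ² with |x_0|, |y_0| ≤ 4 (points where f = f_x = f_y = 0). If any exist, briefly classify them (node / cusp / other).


No singular points in the scanned grid; C is smooth there.

Compute partial derivatives:
  f_x = 3 - 2*x.
  f_y = 1.
f_y = 1 is a nonzero constant, so f_y never vanishes: no point (x, y) can satisfy f = f_x = f_y = 0. In particular no (x, y) ∈ {−4, ..., 4}² is singular; the curve is smooth.


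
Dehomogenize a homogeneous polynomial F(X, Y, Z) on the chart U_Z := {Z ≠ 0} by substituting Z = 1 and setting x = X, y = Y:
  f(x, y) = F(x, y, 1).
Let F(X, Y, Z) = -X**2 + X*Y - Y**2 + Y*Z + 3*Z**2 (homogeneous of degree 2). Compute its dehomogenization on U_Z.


f(x, y) = -x**2 + x*y - y**2 + y + 3

On U_Z we set Z = 1. Each monomial c·X^i·Y^j·Z^k in F becomes c·x^i·y^j·1^k = c·x^i·y^j.
Substituting Z = 1: F(X, Y, 1) = -x**2 + x*y - y**2 + y + 3.
Note: deg(f) ≤ deg(F) = 2; strict inequality happens when F is divisible by Z (lost terms).


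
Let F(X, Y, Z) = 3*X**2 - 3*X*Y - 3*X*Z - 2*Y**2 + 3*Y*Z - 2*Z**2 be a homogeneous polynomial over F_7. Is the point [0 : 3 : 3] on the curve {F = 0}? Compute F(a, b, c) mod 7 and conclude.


F(0,3,3) ≡ 5 (mod 7); P is NOT on the curve.

Evaluate F(0, 3, 3) term-by-term (mod 7).
  3*X**2 ↦ 3·0·1·1 = 0
  -3*X*Y ↦ -3·0·3·1 = 0
  -3*X*Z ↦ -3·0·1·3 = 0
  -2*Y**2 ↦ -2·1·9·1 = -18
  3*Y*Z ↦ 3·1·3·3 = 27
  -2*Z**2 ↦ -2·1·1·9 = -18
Sum: F(0, 3, 3) = (0) + (0) + (0) + (-18) + (27) + (-18) = -9.
Reducing mod 7: -9 ≡ 5 (mod 7).
Since F(a, b, c) ≡ 5 ≠ 0 (mod 7), P does NOT lie on the curve.


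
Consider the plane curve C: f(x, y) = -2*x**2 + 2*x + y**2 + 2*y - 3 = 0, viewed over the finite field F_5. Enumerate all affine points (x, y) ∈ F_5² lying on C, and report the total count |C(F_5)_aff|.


Affine F_5-points: {(0, 1), (0, 2), (1, 1), (1, 2), (3, 0), (3, 3)}; count = 6.

For each of the 25 pairs (x, y) ∈ F_5², evaluate f(x, y) mod 5. Record the zeros.
  x = 0: [0↦2, 1↦0, 2↦0, 3↦2, 4↦1]  zeros at y ∈ {1, 2}
  x = 1: [0↦2, 1↦0, 2↦0, 3↦2, 4↦1]  zeros at y ∈ {1, 2}
  x = 2: [0↦3, 1↦1, 2↦1, 3↦3, 4↦2]  zeros at y ∈ ∅
  x = 3: [0↦0, 1↦3, 2↦3, 3↦0, 4↦4]  zeros at y ∈ {0, 3}
  x = 4: [0↦3, 1↦1, 2↦1, 3↦3, 4↦2]  zeros at y ∈ ∅
Collecting zeros: affine points = {(0, 1), (0, 2), (1, 1), (1, 2), (3, 0), (3, 3)}.
Total count |C(F_5)_aff| = 6.


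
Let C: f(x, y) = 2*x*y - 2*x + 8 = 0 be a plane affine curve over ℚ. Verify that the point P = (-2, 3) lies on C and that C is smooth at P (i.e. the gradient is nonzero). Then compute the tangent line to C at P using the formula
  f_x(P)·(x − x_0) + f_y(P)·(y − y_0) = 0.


Tangent line at P: 4*x - 4*y + 20 = 0.

Step 1: f(-2, 3) = 0, so P lies on C.
Step 2: partial derivatives
  f_x(x, y) = 2*y - 2, f_y(x, y) = 2*x.
  f_x(P) = 4, f_y(P) = -4 (gradient nonzero, so P is smooth).
Step 3: tangent line at P: 4·(x − -2) + -4·(y − 3) = 0.
Expanding: 4*x - 4*y + 20 = 0.


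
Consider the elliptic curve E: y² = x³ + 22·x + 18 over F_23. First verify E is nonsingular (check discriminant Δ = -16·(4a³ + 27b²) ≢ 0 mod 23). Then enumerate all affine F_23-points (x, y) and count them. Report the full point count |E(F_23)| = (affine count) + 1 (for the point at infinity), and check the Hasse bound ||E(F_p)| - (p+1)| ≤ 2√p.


Affine points = {(0, 8), (0, 15), (1, 8), (1, 15), (2, 1), (2, 22), (4, 3), (4, 20), (5, 0), (7, 3), (7, 20), (8, 4), (8, 19), (9, 5), (9, 18), (11, 2), (11, 21), (12, 3), (12, 20), (16, 2), (16, 21), (18, 6), (18, 17), (19, 2), (19, 21), (21, 9), (21, 14), (22, 8), (22, 15)}; affine count = 29; |E(F_23)| = 30.

Discriminant check: Δ ∝ 4a³ + 27b² = 4·22³ + 27·18² = 4·10648 + 27·324 ≡ 4 (mod 23). Nonzero ⇒ E is nonsingular.
For each x ∈ F_23, compute rhs = x³ + 22·x + 18 mod 23, then count y ∈ F_23 with y² ≡ rhs.
  x = 0: rhs = 18, matching y values: 8, 15 (2 points).
  x = 1: rhs = 18, matching y values: 8, 15 (2 points).
  x = 2: rhs = 1, matching y values: 1, 22 (2 points).
  x = 3: rhs = 19, matching y values: none (0 points).
  x = 4: rhs = 9, matching y values: 3, 20 (2 points).
  x = 5: rhs = 0, matching y values: 0 (1 points).
  x = 6: rhs = 21, matching y values: none (0 points).
  x = 7: rhs = 9, matching y values: 3, 20 (2 points).
  x = 8: rhs = 16, matching y values: 4, 19 (2 points).
  x = 9: rhs = 2, matching y values: 5, 18 (2 points).
  x = 10: rhs = 19, matching y values: none (0 points).
  x = 11: rhs = 4, matching y values: 2, 21 (2 points).
  x = 12: rhs = 9, matching y values: 3, 20 (2 points).
  x = 13: rhs = 17, matching y values: none (0 points).
  x = 14: rhs = 11, matching y values: none (0 points).
  x = 15: rhs = 20, matching y values: none (0 points).
  x = 16: rhs = 4, matching y values: 2, 21 (2 points).
  x = 17: rhs = 15, matching y values: none (0 points).
  x = 18: rhs = 13, matching y values: 6, 17 (2 points).
  x = 19: rhs = 4, matching y values: 2, 21 (2 points).
  x = 20: rhs = 17, matching y values: none (0 points).
  x = 21: rhs = 12, matching y values: 9, 14 (2 points).
  x = 22: rhs = 18, matching y values: 8, 15 (2 points).
Total affine count: 29.
Full point count |E(F_23)| = 29 + 1 = 30.
Hasse bound: |30 − (23+1)| = |6| = 6 ≤ 2√23 ≈ 9.5917 ✓.


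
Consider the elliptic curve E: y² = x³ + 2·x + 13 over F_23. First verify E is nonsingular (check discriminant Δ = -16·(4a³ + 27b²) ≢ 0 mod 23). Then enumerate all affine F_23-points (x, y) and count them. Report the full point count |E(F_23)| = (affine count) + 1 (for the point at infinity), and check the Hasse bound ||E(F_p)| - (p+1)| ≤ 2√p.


Affine points = {(0, 6), (0, 17), (1, 4), (1, 19), (2, 5), (2, 18), (3, 0), (4, 4), (4, 19), (7, 5), (7, 18), (8, 9), (8, 14), (9, 1), (9, 22), (11, 3), (11, 20), (14, 5), (14, 18), (16, 1), (16, 22), (18, 4), (18, 19), (20, 7), (20, 16), (21, 1), (21, 22)}; affine count = 27; |E(F_23)| = 28.

Discriminant check: Δ ∝ 4a³ + 27b² = 4·2³ + 27·13² = 4·8 + 27·169 ≡ 18 (mod 23). Nonzero ⇒ E is nonsingular.
For each x ∈ F_23, compute rhs = x³ + 2·x + 13 mod 23, then count y ∈ F_23 with y² ≡ rhs.
  x = 0: rhs = 13, matching y values: 6, 17 (2 points).
  x = 1: rhs = 16, matching y values: 4, 19 (2 points).
  x = 2: rhs = 2, matching y values: 5, 18 (2 points).
  x = 3: rhs = 0, matching y values: 0 (1 points).
  x = 4: rhs = 16, matching y values: 4, 19 (2 points).
  x = 5: rhs = 10, matching y values: none (0 points).
  x = 6: rhs = 11, matching y values: none (0 points).
  x = 7: rhs = 2, matching y values: 5, 18 (2 points).
  x = 8: rhs = 12, matching y values: 9, 14 (2 points).
  x = 9: rhs = 1, matching y values: 1, 22 (2 points).
  x = 10: rhs = 21, matching y values: none (0 points).
  x = 11: rhs = 9, matching y values: 3, 20 (2 points).
  x = 12: rhs = 17, matching y values: none (0 points).
  x = 13: rhs = 5, matching y values: none (0 points).
  x = 14: rhs = 2, matching y values: 5, 18 (2 points).
  x = 15: rhs = 14, matching y values: none (0 points).
  x = 16: rhs = 1, matching y values: 1, 22 (2 points).
  x = 17: rhs = 15, matching y values: none (0 points).
  x = 18: rhs = 16, matching y values: 4, 19 (2 points).
  x = 19: rhs = 10, matching y values: none (0 points).
  x = 20: rhs = 3, matching y values: 7, 16 (2 points).
  x = 21: rhs = 1, matching y values: 1, 22 (2 points).
  x = 22: rhs = 10, matching y values: none (0 points).
Total affine count: 27.
Full point count |E(F_23)| = 27 + 1 = 28.
Hasse bound: |28 − (23+1)| = |4| = 4 ≤ 2√23 ≈ 9.5917 ✓.


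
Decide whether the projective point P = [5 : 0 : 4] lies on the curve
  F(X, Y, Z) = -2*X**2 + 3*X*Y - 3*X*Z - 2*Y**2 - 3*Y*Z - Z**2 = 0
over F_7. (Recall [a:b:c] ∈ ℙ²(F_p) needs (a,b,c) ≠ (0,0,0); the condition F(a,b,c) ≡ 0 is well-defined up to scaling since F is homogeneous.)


F(5,0,4) ≡ 0 (mod 7); P is on the curve.

Evaluate F(5, 0, 4) term-by-term (mod 7).
  -2*X**2 ↦ -2·25·1·1 = -50
  3*X*Y ↦ 3·5·0·1 = 0
  -3*X*Z ↦ -3·5·1·4 = -60
  -2*Y**2 ↦ -2·1·0·1 = 0
  -3*Y*Z ↦ -3·1·0·4 = 0
  -Z**2 ↦ -1·1·1·16 = -16
Sum: F(5, 0, 4) = (-50) + (0) + (-60) + (0) + (0) + (-16) = -126.
Reducing mod 7: -126 ≡ 0 (mod 7).
Since F(a, b, c) ≡ 0 (mod 7), P lies on the curve.


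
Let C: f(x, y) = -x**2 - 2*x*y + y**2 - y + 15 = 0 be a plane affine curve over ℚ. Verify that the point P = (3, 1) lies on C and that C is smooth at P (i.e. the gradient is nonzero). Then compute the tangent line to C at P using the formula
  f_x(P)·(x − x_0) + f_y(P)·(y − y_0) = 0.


Tangent line at P: -8*x - 5*y + 29 = 0.

Step 1: f(3, 1) = 0, so P lies on C.
Step 2: partial derivatives
  f_x(x, y) = -2*x - 2*y, f_y(x, y) = -2*x + 2*y - 1.
  f_x(P) = -8, f_y(P) = -5 (gradient nonzero, so P is smooth).
Step 3: tangent line at P: -8·(x − 3) + -5·(y − 1) = 0.
Expanding: -8*x - 5*y + 29 = 0.


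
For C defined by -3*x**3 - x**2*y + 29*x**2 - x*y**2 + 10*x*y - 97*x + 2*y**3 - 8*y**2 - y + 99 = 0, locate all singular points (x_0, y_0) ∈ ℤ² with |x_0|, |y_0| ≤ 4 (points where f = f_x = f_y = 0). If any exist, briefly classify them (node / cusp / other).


Singular points: {(3, 2)}; classification: cusp.

Compute partial derivatives:
  f_x = -9*x**2 - 2*x*y + 58*x - y**2 + 10*y - 97.
  f_y = -x**2 - 2*x*y + 10*x + 6*y**2 - 16*y - 1.
Scan x_0 ∈ {−4, ..., 4}. For each x_0, f_y(x_0, y) is a polynomial in y; find its integer roots y ∈ {−4, ..., 4}, then test f_x and f at those candidates.
  x = -4: f_y(-4, y) = 6*y**2 - 8*y - 57; no integer root y with |y| ≤ 4.
  x = -3: f_y(-3, y) = 6*y**2 - 10*y - 40; no integer root y with |y| ≤ 4.
  x = -2: f_y(-2, y) = 6*y**2 - 12*y - 25; no integer root y with |y| ≤ 4.
  x = -1: f_y(-1, y) = 6*y**2 - 14*y - 12; vanishes at y ∈ {3}. (-1, 3): f_x = -137 ≠ 0.
  x = 0: f_y(0, y) = 6*y**2 - 16*y - 1; no integer root y with |y| ≤ 4.
  x = 1: f_y(1, y) = 6*y**2 - 18*y + 8; no integer root y with |y| ≤ 4.
  x = 2: f_y(2, y) = 6*y**2 - 20*y + 15; no integer root y with |y| ≤ 4.
  x = 3: f_y(3, y) = 6*y**2 - 22*y + 20; vanishes at y ∈ {2}. (3, 2): f_x = 0, f = 0 — SINGULAR.
  x = 4: f_y(4, y) = 6*y**2 - 24*y + 23; no integer root y with |y| ≤ 4.
Only singular point on the grid: (3, 2).
Classify: substitute x = 3 + u, y = 2 + v and expand: f = -3*u**3 - u**2*v - u*v**2 + 2*v**3 + v**2.
No constant or linear terms (consistent with a singular point). Quadratic part: v**2. Cubic part: -3*u**3 - u**2*v - u*v**2 + 2*v**3.
The quadratic part v**2 is a perfect square, so there is a single (double) tangent line v = 0, i.e. y = 2. Restricting the cubic part to that line (v = 0) leaves -3*u**3 ≠ 0, so f is not divisible by v and the branch is v² ≈ 3*u**3 to lowest order — this is a cusp.
Classification: cusp.


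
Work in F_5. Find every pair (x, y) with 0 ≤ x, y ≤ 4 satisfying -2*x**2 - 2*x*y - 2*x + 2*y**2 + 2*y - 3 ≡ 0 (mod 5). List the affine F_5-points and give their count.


Affine F_5-points: {(1, 1), (1, 4), (2, 0), (2, 1), (4, 4)}; count = 5.

For each of the 25 pairs (x, y) ∈ F_5², evaluate f(x, y) mod 5. Record the zeros.
  x = 0: [0↦2, 1↦1, 2↦4, 3↦1, 4↦2]  zeros at y ∈ ∅
  x = 1: [0↦3, 1↦0, 2↦1, 3↦1, 4↦0]  zeros at y ∈ {1, 4}
  x = 2: [0↦0, 1↦0, 2↦4, 3↦2, 4↦4]  zeros at y ∈ {0, 1}
  x = 3: [0↦3, 1↦1, 2↦3, 3↦4, 4↦4]  zeros at y ∈ ∅
  x = 4: [0↦2, 1↦3, 2↦3, 3↦2, 4↦0]  zeros at y ∈ {4}
Collecting zeros: affine points = {(1, 1), (1, 4), (2, 0), (2, 1), (4, 4)}.
Total count |C(F_5)_aff| = 5.


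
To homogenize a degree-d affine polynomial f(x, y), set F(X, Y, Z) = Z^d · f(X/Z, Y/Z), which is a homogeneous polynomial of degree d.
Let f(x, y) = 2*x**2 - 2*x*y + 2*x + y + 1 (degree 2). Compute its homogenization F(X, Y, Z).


F(X, Y, Z) = 2*X**2 - 2*X*Y + 2*X*Z + Y*Z + Z**2

deg(f) = 2.
Substitute x = X/Z, y = Y/Z into f, then multiply by Z^2.
  monomial 2·x^2·y^0 ↦ 2·X^2·Y^0·Z^0.
  monomial -2·x^1·y^1 ↦ -2·X^1·Y^1·Z^0.
  monomial 2·x^1·y^0 ↦ 2·X^1·Y^0·Z^1.
  monomial 1·x^0·y^1 ↦ 1·X^0·Y^1·Z^1.
  monomial 1·x^0·y^0 ↦ 1·X^0·Y^0·Z^2.
Collecting: F(X, Y, Z) = 2*X**2 - 2*X*Y + 2*X*Z + Y*Z + Z**2.


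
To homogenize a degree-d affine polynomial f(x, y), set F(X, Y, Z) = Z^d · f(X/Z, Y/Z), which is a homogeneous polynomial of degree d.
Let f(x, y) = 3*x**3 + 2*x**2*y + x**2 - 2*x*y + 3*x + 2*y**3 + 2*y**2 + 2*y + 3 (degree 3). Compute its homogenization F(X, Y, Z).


F(X, Y, Z) = 3*X**3 + 2*X**2*Y + X**2*Z - 2*X*Y*Z + 3*X*Z**2 + 2*Y**3 + 2*Y**2*Z + 2*Y*Z**2 + 3*Z**3

deg(f) = 3.
Substitute x = X/Z, y = Y/Z into f, then multiply by Z^3.
  monomial 3·x^3·y^0 ↦ 3·X^3·Y^0·Z^0.
  monomial 2·x^2·y^1 ↦ 2·X^2·Y^1·Z^0.
  monomial 1·x^2·y^0 ↦ 1·X^2·Y^0·Z^1.
  monomial -2·x^1·y^1 ↦ -2·X^1·Y^1·Z^1.
  monomial 3·x^1·y^0 ↦ 3·X^1·Y^0·Z^2.
  monomial 2·x^0·y^3 ↦ 2·X^0·Y^3·Z^0.
  monomial 2·x^0·y^2 ↦ 2·X^0·Y^2·Z^1.
  monomial 2·x^0·y^1 ↦ 2·X^0·Y^1·Z^2.
  monomial 3·x^0·y^0 ↦ 3·X^0·Y^0·Z^3.
Collecting: F(X, Y, Z) = 3*X**3 + 2*X**2*Y + X**2*Z - 2*X*Y*Z + 3*X*Z**2 + 2*Y**3 + 2*Y**2*Z + 2*Y*Z**2 + 3*Z**3.


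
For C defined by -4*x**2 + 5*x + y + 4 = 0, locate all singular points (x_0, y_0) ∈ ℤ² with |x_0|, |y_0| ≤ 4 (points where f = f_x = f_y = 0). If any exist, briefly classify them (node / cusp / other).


No singular points in the scanned grid; C is smooth there.

Compute partial derivatives:
  f_x = 5 - 8*x.
  f_y = 1.
f_y = 1 is a nonzero constant, so f_y never vanishes: no point (x, y) can satisfy f = f_x = f_y = 0. In particular no (x, y) ∈ {−4, ..., 4}² is singular; the curve is smooth.


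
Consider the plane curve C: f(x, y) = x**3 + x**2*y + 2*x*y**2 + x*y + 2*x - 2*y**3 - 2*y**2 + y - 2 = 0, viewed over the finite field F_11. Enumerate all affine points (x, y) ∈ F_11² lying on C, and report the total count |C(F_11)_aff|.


Affine F_11-points: {(0, 5), (1, 3), (1, 9), (1, 10), (2, 6), (10, 7)}; count = 6.

For each of the 121 pairs (x, y) ∈ F_11², evaluate f(x, y) mod 11. Record the zeros.
  x = 0: [0↦9, 1↦6, 2↦9, 3↦6, 4↦7, 5↦0, 6↦6, 7↦2, 8↦9, 9↦4, 10↦8]  zeros at y ∈ {5}
  x = 1: [0↦1, 1↦2, 2↦2, 3↦0, 4↦6, 5↦8, 6↦5, 7↦7, 8↦2, 9↦0, 10↦0]  zeros at y ∈ {3, 9, 10}
  x = 2: [0↦10, 1↦6, 2↦5, 3↦6, 4↦8, 5↦10, 6↦0, 7↦10, 8↦6, 9↦9, 10↦7]  zeros at y ∈ {6}
  x = 3: [0↦9, 1↦2, 2↦2, 3↦8, 4↦8, 5↦1, 6↦8, 7↦6, 8↦5, 9↦4, 10↦2]  zeros at y ∈ ∅
  x = 4: [0↦4, 1↦7, 2↦10, 3↦1, 4↦1, 5↦9, 6↦2, 7↦1, 8↦5, 9↦2, 10↦2]  zeros at y ∈ ∅
  x = 5: [0↦1, 1↦5, 2↦2, 3↦2, 4↦4, 5↦7, 6↦10, 7↦1, 8↦1, 9↦9, 10↦2]  zeros at y ∈ ∅
  x = 6: [0↦6, 1↦2, 2↦6, 3↦6, 4↦1, 5↦1, 6↦5, 7↦1, 8↦10, 9↦9, 10↦8]  zeros at y ∈ ∅
  x = 7: [0↦3, 1↦4, 2↦6, 3↦8, 4↦9, 5↦8, 6↦4, 7↦7, 8↦5, 9↦8, 10↦4]  zeros at y ∈ ∅
  x = 8: [0↦9, 1↦6, 2↦8, 3↦3, 4↦1, 5↦1, 6↦2, 7↦3, 8↦3, 9↦1, 10↦7]  zeros at y ∈ ∅
  x = 9: [0↦8, 1↦3, 2↦7, 3↦8, 4↦5, 5↦8, 6↦5, 7↦6, 8↦10, 9↦5, 10↦1]  zeros at y ∈ ∅
  x = 10: [0↦6, 1↦1, 2↦9, 3↦7, 4↦5, 5↦2, 6↦8, 7↦0, 8↦10, 9↦4, 10↦3]  zeros at y ∈ {7}
Collecting zeros: affine points = {(0, 5), (1, 3), (1, 9), (1, 10), (2, 6), (10, 7)}.
Total count |C(F_11)_aff| = 6.


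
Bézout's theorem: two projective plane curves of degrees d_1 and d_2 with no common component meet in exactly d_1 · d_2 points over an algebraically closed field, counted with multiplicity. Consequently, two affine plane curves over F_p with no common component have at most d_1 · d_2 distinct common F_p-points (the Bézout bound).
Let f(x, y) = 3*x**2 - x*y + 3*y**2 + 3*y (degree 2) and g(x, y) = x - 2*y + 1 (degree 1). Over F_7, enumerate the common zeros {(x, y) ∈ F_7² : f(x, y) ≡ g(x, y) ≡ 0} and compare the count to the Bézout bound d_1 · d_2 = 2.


Common zeros: ∅; count = 0; Bézout bound = 2.

deg(f) = 2, deg(g) = 1, so Bézout bound = 2.
Scan x ∈ F_7. For each x, list the y ∈ F_7 with f(x, y) ≡ 0 and those with g(x, y) ≡ 0 (mod 7); the common zeros in that column are the intersection.
  x = 0: f ≡ 0 at y ∈ {0, 6}; g ≡ 0 at y ∈ {4}; common: ∅.
  x = 1: f ≡ 0 at y ∈ ∅; g ≡ 0 at y ∈ {1}; common: ∅.
  x = 2: f ≡ 0 at y ∈ {3, 6}; g ≡ 0 at y ∈ {5}; common: ∅.
  x = 3: f ≡ 0 at y ∈ ∅; g ≡ 0 at y ∈ {2}; common: ∅.
  x = 4: f ≡ 0 at y ∈ ∅; g ≡ 0 at y ∈ {6}; common: ∅.
  x = 5: f ≡ 0 at y ∈ {5}; g ≡ 0 at y ∈ {3}; common: ∅.
  x = 6: f ≡ 0 at y ∈ {3, 5}; g ≡ 0 at y ∈ {0}; common: ∅.
Collecting: common zeros = ∅, so the count is 0.
Comparison with the Bézout bound: 0 ≤ 2 = deg(f)·deg(g), as expected for curves with no common component (the affine F_7-count falls short of the bound because intersections may lie at infinity, over extension fields, or carry multiplicity).


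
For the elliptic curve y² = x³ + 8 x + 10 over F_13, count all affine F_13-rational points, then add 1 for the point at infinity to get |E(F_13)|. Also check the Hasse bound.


Affine points = {(0, 6), (0, 7), (3, 3), (3, 10), (6, 1), (6, 12), (8, 1), (8, 12), (11, 5), (11, 8), (12, 1), (12, 12)}; affine count = 12; |E(F_13)| = 13.

Discriminant check: Δ ∝ 4a³ + 27b² = 4·8³ + 27·10² = 4·512 + 27·100 ≡ 3 (mod 13). Nonzero ⇒ E is nonsingular.
For each x ∈ F_13, compute rhs = x³ + 8·x + 10 mod 13, then count y ∈ F_13 with y² ≡ rhs.
  x = 0: rhs = 10, matching y values: 6, 7 (2 points).
  x = 1: rhs = 6, matching y values: none (0 points).
  x = 2: rhs = 8, matching y values: none (0 points).
  x = 3: rhs = 9, matching y values: 3, 10 (2 points).
  x = 4: rhs = 2, matching y values: none (0 points).
  x = 5: rhs = 6, matching y values: none (0 points).
  x = 6: rhs = 1, matching y values: 1, 12 (2 points).
  x = 7: rhs = 6, matching y values: none (0 points).
  x = 8: rhs = 1, matching y values: 1, 12 (2 points).
  x = 9: rhs = 5, matching y values: none (0 points).
  x = 10: rhs = 11, matching y values: none (0 points).
  x = 11: rhs = 12, matching y values: 5, 8 (2 points).
  x = 12: rhs = 1, matching y values: 1, 12 (2 points).
Total affine count: 12.
Full point count |E(F_13)| = 12 + 1 = 13.
Hasse bound: |13 − (13+1)| = |-1| = 1 ≤ 2√13 ≈ 7.2111 ✓.


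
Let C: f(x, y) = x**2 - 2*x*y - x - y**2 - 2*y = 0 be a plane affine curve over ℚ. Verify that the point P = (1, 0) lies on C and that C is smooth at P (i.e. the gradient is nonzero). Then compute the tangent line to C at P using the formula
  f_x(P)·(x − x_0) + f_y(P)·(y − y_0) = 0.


Tangent line at P: x - 4*y - 1 = 0.

Step 1: f(1, 0) = 0, so P lies on C.
Step 2: partial derivatives
  f_x(x, y) = 2*x - 2*y - 1, f_y(x, y) = -2*x - 2*y - 2.
  f_x(P) = 1, f_y(P) = -4 (gradient nonzero, so P is smooth).
Step 3: tangent line at P: 1·(x − 1) + -4·(y − 0) = 0.
Expanding: x - 4*y - 1 = 0.


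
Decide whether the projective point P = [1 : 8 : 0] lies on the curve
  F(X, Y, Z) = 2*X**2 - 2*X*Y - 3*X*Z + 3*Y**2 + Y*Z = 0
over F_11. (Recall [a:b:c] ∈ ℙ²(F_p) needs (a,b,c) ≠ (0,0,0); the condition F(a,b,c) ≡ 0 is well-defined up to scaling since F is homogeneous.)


F(1,8,0) ≡ 2 (mod 11); P is NOT on the curve.

Evaluate F(1, 8, 0) term-by-term (mod 11).
  2*X**2 ↦ 2·1·1·1 = 2
  -2*X*Y ↦ -2·1·8·1 = -16
  -3*X*Z ↦ -3·1·1·0 = 0
  3*Y**2 ↦ 3·1·64·1 = 192
  Y*Z ↦ 1·1·8·0 = 0
Sum: F(1, 8, 0) = (2) + (-16) + (0) + (192) + (0) = 178.
Reducing mod 11: 178 ≡ 2 (mod 11).
Since F(a, b, c) ≡ 2 ≠ 0 (mod 11), P does NOT lie on the curve.


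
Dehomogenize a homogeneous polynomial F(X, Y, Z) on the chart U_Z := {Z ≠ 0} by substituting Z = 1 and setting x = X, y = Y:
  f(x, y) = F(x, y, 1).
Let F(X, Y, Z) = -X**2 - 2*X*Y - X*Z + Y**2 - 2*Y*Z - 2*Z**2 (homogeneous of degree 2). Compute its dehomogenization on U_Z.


f(x, y) = -x**2 - 2*x*y - x + y**2 - 2*y - 2

On U_Z we set Z = 1. Each monomial c·X^i·Y^j·Z^k in F becomes c·x^i·y^j·1^k = c·x^i·y^j.
Substituting Z = 1: F(X, Y, 1) = -x**2 - 2*x*y - x + y**2 - 2*y - 2.
Note: deg(f) ≤ deg(F) = 2; strict inequality happens when F is divisible by Z (lost terms).


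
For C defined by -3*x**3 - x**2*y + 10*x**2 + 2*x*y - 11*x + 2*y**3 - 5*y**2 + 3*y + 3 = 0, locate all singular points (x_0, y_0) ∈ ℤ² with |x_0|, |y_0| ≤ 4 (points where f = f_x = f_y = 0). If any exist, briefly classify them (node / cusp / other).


Singular points: {(1, 1)}; classification: cusp.

Compute partial derivatives:
  f_x = -9*x**2 - 2*x*y + 20*x + 2*y - 11.
  f_y = -x**2 + 2*x + 6*y**2 - 10*y + 3.
Scan x_0 ∈ {−4, ..., 4}. For each x_0, f_y(x_0, y) is a polynomial in y; find its integer roots y ∈ {−4, ..., 4}, then test f_x and f at those candidates.
  x = -4: f_y(-4, y) = 6*y**2 - 10*y - 21; no integer root y with |y| ≤ 4.
  x = -3: f_y(-3, y) = 6*y**2 - 10*y - 12; no integer root y with |y| ≤ 4.
  x = -2: f_y(-2, y) = 6*y**2 - 10*y - 5; no integer root y with |y| ≤ 4.
  x = -1: f_y(-1, y) = 6*y**2 - 10*y; vanishes at y ∈ {0}. (-1, 0): f_x = -40 ≠ 0.
  x = 0: f_y(0, y) = 6*y**2 - 10*y + 3; no integer root y with |y| ≤ 4.
  x = 1: f_y(1, y) = 6*y**2 - 10*y + 4; vanishes at y ∈ {1}. (1, 1): f_x = 0, f = 0 — SINGULAR.
  x = 2: f_y(2, y) = 6*y**2 - 10*y + 3; no integer root y with |y| ≤ 4.
  x = 3: f_y(3, y) = 6*y**2 - 10*y; vanishes at y ∈ {0}. (3, 0): f_x = -32 ≠ 0.
  x = 4: f_y(4, y) = 6*y**2 - 10*y - 5; no integer root y with |y| ≤ 4.
Only singular point on the grid: (1, 1).
Classify: substitute x = 1 + u, y = 1 + v and expand: f = -3*u**3 - u**2*v + 2*v**3 + v**2.
No constant or linear terms (consistent with a singular point). Quadratic part: v**2. Cubic part: -3*u**3 - u**2*v + 2*v**3.
The quadratic part v**2 is a perfect square, so there is a single (double) tangent line v = 0, i.e. y = 1. Restricting the cubic part to that line (v = 0) leaves -3*u**3 ≠ 0, so f is not divisible by v and the branch is v² ≈ 3*u**3 to lowest order — this is a cusp.
Classification: cusp.


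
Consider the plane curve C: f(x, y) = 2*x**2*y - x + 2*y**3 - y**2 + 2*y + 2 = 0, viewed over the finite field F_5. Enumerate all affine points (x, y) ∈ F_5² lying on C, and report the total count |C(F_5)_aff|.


Affine F_5-points: {(0, 1), (2, 0), (2, 3), (3, 1), (4, 3)}; count = 5.

For each of the 25 pairs (x, y) ∈ F_5², evaluate f(x, y) mod 5. Record the zeros.
  x = 0: [0↦2, 1↦0, 2↦3, 3↦3, 4↦2]  zeros at y ∈ {1}
  x = 1: [0↦1, 1↦1, 2↦1, 3↦3, 4↦4]  zeros at y ∈ ∅
  x = 2: [0↦0, 1↦1, 2↦2, 3↦0, 4↦2]  zeros at y ∈ {0, 3}
  x = 3: [0↦4, 1↦0, 2↦1, 3↦4, 4↦1]  zeros at y ∈ {1}
  x = 4: [0↦3, 1↦3, 2↦3, 3↦0, 4↦1]  zeros at y ∈ {3}
Collecting zeros: affine points = {(0, 1), (2, 0), (2, 3), (3, 1), (4, 3)}.
Total count |C(F_5)_aff| = 5.
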